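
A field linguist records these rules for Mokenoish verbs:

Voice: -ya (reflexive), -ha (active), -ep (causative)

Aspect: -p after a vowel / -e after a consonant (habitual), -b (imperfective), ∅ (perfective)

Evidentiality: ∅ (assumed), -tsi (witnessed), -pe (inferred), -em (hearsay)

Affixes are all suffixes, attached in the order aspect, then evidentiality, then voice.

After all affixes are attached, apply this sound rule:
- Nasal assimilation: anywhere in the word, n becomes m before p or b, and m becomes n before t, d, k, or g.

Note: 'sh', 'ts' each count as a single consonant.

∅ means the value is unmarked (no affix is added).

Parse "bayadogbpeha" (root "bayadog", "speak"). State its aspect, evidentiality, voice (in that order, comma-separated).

imperfective, inferred, active

Segment: bayadog-b-pe-ha.
aspect: -b → imperfective.
evidentiality: -pe → inferred.
voice: -ha → active.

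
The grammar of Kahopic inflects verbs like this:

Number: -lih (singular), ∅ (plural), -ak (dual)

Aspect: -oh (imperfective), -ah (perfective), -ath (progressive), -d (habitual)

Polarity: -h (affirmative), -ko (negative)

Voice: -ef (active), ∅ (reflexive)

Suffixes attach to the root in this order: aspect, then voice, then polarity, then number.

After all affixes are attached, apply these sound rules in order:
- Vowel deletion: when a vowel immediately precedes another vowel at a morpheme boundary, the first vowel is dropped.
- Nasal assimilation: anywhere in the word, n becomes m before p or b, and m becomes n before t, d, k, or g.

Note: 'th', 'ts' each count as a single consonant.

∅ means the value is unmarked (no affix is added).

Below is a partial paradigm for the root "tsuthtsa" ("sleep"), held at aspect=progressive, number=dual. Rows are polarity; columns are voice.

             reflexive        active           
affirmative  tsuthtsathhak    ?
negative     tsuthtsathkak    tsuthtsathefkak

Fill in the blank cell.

tsuthtsathefhak

Attach aspect progressive -ath → tsuthtsaath.
Attach voice active -ef → tsuthtsaathef.
Attach polarity affirmative -h → tsuthtsaathefh.
Attach number dual -ak → tsuthtsaathefhak.
Apply vowel deletion: tsuthtsaathefhak → tsuthtsathefhak.
Nasal assimilation: no change.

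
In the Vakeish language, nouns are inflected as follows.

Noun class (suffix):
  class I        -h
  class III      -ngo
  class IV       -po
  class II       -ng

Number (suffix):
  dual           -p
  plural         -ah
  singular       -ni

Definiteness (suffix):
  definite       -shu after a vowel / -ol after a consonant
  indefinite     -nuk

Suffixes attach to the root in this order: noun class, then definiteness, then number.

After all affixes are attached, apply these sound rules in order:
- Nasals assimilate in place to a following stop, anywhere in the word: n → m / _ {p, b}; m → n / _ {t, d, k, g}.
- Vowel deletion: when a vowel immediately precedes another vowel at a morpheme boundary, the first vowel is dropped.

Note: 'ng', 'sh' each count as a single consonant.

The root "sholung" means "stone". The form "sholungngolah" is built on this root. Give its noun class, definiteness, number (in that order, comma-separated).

Segment: sholung-ng-ol-ah.
noun class: -ng → class II.
definiteness: -shu/ol → definite.
number: -ah → plural.

class II, definite, plural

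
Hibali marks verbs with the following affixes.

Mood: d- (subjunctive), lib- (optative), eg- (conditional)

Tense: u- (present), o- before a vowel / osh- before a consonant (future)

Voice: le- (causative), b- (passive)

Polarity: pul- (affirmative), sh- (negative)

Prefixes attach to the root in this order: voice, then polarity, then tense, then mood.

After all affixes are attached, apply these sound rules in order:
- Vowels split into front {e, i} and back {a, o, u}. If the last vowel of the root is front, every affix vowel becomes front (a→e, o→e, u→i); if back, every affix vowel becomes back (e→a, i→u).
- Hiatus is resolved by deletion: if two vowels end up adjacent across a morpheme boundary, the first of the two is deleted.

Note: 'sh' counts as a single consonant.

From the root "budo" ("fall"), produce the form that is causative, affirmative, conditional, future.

agoshpullabudo

Attach voice causative le- → lebudo.
Attach polarity affirmative pul- → pullebudo.
Attach tense future osh- (before consonant 'p') → oshpullebudo.
Attach mood conditional eg- → egoshpullebudo.
Apply vowel harmony: egoshpullebudo → agoshpullabudo.
Vowel deletion: no change.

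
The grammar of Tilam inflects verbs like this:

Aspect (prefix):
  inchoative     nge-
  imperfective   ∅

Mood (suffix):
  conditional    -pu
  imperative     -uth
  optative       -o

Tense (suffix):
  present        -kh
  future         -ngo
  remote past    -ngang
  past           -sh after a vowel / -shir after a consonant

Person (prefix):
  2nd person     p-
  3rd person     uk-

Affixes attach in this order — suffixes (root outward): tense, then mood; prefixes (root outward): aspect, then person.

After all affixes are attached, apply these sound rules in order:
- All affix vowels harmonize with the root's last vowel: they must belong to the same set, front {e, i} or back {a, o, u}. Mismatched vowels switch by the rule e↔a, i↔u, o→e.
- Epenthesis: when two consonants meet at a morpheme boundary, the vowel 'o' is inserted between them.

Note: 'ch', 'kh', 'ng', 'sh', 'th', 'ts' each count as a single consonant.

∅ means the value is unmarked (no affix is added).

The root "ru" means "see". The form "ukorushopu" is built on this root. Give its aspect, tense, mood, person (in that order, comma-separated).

imperfective, past, conditional, 3rd person

Segment: uk-ru-sh-pu.
aspect: ∅ → imperfective.
tense: -sh/shir → past.
mood: -pu → conditional.
person: uk- → 3rd person.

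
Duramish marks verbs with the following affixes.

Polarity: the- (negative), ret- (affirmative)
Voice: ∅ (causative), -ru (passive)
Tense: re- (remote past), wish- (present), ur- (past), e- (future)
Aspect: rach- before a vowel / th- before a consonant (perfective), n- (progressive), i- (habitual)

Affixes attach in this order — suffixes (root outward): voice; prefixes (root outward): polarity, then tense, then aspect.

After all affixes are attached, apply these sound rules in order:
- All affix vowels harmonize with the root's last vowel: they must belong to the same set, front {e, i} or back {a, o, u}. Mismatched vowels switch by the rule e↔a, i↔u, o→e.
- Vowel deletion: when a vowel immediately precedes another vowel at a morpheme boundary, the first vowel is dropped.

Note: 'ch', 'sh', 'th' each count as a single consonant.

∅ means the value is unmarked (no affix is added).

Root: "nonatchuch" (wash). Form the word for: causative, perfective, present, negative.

thwushthanonatchuch

voice = causative: zero marking, form stays nonatchuch.
Attach polarity negative the- → thenonatchuch.
Attach tense present wish- → wishthenonatchuch.
Attach aspect perfective th- (before consonant 'w') → thwishthenonatchuch.
Apply vowel harmony: thwishthenonatchuch → thwushthanonatchuch.
Vowel deletion: no change.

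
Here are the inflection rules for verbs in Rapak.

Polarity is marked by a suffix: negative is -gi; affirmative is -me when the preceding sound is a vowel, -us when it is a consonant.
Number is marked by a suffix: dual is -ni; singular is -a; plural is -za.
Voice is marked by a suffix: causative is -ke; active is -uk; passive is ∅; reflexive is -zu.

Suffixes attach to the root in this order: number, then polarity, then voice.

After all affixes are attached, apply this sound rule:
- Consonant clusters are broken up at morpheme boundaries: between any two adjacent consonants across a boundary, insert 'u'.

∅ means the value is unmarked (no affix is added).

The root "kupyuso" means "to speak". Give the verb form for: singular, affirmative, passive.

Attach number singular -a → kupyusoa.
Attach polarity affirmative -me (after vowel 'a') → kupyusoame.
voice = passive: zero marking, form stays kupyusoame.
Epenthesis: no change.

kupyusoame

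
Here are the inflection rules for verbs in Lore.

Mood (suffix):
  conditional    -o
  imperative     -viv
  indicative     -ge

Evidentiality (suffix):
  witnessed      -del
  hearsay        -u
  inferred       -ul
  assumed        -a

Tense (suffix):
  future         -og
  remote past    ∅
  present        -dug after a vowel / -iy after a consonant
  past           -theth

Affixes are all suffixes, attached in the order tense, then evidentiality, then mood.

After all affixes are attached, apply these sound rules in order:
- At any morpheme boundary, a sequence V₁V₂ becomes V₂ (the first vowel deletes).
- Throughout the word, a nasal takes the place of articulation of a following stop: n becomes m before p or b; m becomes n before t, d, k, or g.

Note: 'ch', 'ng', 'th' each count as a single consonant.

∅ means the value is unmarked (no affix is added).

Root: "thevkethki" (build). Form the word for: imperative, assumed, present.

thevkethkidugaviv

Attach tense present -dug (after vowel 'i') → thevkethkidug.
Attach evidentiality assumed -a → thevkethkiduga.
Attach mood imperative -viv → thevkethkidugaviv.
Vowel deletion: no change.
Nasal assimilation: no change.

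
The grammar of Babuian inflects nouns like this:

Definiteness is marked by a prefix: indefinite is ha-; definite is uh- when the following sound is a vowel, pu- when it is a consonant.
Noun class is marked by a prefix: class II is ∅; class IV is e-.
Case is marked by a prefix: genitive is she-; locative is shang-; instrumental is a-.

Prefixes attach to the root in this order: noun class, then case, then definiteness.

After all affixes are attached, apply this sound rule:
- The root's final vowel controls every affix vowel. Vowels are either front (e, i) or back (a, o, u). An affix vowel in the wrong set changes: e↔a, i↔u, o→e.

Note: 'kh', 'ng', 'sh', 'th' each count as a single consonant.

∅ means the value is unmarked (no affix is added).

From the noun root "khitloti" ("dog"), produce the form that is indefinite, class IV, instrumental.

heeekhitloti

Attach noun class class IV e- → ekhitloti.
Attach case instrumental a- → aekhitloti.
Attach definiteness indefinite ha- → haaekhitloti.
Apply vowel harmony: haaekhitloti → heeekhitloti.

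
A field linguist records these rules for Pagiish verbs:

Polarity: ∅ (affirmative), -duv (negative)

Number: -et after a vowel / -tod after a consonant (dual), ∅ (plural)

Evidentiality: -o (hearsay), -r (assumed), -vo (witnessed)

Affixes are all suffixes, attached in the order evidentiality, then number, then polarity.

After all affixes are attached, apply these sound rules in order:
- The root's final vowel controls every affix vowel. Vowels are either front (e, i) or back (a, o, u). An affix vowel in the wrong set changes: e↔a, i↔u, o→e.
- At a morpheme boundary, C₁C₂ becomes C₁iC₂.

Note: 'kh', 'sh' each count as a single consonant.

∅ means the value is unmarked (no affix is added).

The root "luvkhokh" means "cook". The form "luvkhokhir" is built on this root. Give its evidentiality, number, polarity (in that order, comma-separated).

Segment: luvkhokh-r.
evidentiality: -r → assumed.
number: ∅ → plural.
polarity: ∅ → affirmative.

assumed, plural, affirmative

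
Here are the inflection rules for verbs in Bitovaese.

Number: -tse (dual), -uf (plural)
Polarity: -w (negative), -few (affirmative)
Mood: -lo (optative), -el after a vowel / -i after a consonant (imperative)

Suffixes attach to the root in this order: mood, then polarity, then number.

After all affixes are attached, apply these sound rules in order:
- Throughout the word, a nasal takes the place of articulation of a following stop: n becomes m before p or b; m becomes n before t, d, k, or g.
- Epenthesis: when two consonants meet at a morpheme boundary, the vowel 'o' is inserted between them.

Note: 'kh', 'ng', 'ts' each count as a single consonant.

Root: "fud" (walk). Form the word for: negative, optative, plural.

Attach mood optative -lo → fudlo.
Attach polarity negative -w → fudlow.
Attach number plural -uf → fudlowuf.
Nasal assimilation: no change.
Apply epenthesis: fudlowuf → fudolowuf.

fudolowuf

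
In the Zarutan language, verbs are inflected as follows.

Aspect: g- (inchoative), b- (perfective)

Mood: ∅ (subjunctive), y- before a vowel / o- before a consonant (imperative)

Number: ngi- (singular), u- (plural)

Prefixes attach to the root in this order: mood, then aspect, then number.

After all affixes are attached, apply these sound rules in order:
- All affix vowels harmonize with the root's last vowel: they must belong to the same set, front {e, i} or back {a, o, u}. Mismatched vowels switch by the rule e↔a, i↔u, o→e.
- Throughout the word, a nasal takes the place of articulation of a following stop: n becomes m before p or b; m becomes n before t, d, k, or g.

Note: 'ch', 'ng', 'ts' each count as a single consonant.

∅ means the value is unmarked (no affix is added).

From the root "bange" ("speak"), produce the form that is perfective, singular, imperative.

ngibebange

Attach mood imperative o- (before consonant 'b') → obange.
Attach aspect perfective b- → bobange.
Attach number singular ngi- → ngibobange.
Apply vowel harmony: ngibobange → ngibebange.
Nasal assimilation: no change.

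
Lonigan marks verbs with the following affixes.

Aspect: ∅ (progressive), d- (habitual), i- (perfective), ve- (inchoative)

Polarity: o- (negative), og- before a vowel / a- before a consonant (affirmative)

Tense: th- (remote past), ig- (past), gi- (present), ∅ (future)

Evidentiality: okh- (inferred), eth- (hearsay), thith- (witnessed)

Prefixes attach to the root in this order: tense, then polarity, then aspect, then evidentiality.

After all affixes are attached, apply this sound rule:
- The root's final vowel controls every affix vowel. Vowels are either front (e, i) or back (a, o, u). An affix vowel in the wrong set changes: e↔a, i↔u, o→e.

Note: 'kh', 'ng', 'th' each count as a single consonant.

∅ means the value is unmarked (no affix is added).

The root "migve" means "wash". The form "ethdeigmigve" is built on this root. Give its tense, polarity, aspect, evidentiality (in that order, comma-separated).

Segment: eth-d-o-ig-migve.
tense: ig- → past.
polarity: o- → negative.
aspect: d- → habitual.
evidentiality: eth- → hearsay.

past, negative, habitual, hearsay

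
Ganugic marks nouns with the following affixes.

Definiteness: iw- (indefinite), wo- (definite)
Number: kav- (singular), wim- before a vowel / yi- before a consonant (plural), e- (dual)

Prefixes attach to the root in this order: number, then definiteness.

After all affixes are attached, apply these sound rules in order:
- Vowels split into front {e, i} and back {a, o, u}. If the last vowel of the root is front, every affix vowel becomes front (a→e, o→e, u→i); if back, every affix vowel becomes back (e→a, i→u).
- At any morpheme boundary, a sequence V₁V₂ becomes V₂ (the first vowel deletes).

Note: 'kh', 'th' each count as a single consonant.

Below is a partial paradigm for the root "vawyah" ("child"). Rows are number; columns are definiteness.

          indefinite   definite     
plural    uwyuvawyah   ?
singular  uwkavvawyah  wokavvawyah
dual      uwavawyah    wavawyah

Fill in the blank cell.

Attach number plural yi- (before consonant 'v') → yivawyah.
Attach definiteness definite wo- → woyivawyah.
Apply vowel harmony: woyivawyah → woyuvawyah.
Vowel deletion: no change.

woyuvawyah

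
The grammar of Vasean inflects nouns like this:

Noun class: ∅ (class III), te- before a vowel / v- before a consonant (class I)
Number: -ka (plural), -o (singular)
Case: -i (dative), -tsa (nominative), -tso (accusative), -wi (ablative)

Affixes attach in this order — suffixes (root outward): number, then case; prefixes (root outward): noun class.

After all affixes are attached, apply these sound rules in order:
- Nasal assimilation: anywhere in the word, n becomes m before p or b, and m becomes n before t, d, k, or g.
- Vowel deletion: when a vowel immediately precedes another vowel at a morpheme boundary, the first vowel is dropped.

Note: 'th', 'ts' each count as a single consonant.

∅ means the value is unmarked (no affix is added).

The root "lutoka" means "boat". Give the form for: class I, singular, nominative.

Attach number singular -o → lutokao.
Attach noun class class I v- (before consonant 'l') → vlutokao.
Attach case nominative -tsa → vlutokaotsa.
Nasal assimilation: no change.
Apply vowel deletion: vlutokaotsa → vlutokotsa.

vlutokotsa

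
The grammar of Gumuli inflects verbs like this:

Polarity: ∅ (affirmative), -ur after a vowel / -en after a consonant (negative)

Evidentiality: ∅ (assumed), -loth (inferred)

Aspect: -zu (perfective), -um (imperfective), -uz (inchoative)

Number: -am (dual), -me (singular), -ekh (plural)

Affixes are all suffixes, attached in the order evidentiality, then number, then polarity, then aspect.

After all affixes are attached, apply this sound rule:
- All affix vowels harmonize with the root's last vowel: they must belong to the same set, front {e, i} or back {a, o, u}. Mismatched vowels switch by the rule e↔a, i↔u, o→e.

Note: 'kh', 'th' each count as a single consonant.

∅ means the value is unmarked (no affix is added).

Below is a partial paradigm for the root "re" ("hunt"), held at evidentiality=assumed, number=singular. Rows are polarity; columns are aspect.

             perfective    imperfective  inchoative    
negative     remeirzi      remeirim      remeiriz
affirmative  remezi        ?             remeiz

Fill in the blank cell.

remeim

evidentiality = assumed: zero marking, form stays re.
Attach number singular -me → reme.
polarity = affirmative: zero marking, form stays reme.
Attach aspect imperfective -um → remeum.
Apply vowel harmony: remeum → remeim.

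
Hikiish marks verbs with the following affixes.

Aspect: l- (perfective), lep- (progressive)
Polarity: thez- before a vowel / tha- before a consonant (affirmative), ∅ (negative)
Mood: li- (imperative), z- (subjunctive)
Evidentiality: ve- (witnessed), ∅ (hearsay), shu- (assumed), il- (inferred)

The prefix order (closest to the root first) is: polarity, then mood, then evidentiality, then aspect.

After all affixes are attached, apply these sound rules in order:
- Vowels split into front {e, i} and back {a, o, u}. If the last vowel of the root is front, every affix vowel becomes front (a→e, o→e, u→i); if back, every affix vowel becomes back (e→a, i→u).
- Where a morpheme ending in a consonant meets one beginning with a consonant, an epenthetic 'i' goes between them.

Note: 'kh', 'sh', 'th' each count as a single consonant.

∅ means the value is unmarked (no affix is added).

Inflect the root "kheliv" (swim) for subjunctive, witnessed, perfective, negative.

livezikheliv

polarity = negative: zero marking, form stays kheliv.
Attach mood subjunctive z- → zkheliv.
Attach evidentiality witnessed ve- → vezkheliv.
Attach aspect perfective l- → lvezkheliv.
Vowel harmony: no change.
Apply epenthesis: lvezkheliv → livezikheliv.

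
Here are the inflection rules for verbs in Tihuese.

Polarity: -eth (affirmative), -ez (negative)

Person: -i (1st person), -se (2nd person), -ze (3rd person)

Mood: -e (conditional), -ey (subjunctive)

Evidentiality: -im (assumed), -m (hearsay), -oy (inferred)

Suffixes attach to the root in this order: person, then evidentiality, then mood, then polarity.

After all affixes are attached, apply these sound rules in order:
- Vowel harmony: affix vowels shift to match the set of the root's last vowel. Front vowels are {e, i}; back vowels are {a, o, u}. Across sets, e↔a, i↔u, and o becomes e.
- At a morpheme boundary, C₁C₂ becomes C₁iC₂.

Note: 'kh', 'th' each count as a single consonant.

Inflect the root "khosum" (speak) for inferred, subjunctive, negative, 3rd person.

khosumizaoyayaz

Attach person 3rd person -ze → khosumze.
Attach evidentiality inferred -oy → khosumzeoy.
Attach mood subjunctive -ey → khosumzeoyey.
Attach polarity negative -ez → khosumzeoyeyez.
Apply vowel harmony: khosumzeoyeyez → khosumzaoyayaz.
Apply epenthesis: khosumzaoyayaz → khosumizaoyayaz.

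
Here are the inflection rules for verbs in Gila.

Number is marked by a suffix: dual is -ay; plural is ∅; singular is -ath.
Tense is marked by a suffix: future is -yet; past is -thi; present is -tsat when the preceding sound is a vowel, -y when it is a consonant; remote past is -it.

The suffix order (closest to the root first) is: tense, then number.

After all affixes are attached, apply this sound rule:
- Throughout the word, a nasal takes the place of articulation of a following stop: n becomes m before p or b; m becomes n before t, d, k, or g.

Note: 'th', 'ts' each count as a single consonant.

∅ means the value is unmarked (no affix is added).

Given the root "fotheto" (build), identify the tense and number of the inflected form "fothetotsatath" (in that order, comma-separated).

present, singular

Segment: fotheto-tsat-ath.
tense: -tsat/y → present.
number: -ath → singular.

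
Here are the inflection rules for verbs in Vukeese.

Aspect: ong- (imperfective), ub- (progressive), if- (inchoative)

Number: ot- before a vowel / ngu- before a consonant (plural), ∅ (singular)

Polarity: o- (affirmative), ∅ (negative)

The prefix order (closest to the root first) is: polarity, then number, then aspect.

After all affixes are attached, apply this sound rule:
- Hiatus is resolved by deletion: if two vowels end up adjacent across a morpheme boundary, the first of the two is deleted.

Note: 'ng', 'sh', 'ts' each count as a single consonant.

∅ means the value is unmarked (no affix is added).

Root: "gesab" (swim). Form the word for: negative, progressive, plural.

ubngugesab

polarity = negative: zero marking, form stays gesab.
Attach number plural ngu- (before consonant 'g') → ngugesab.
Attach aspect progressive ub- → ubngugesab.
Vowel deletion: no change.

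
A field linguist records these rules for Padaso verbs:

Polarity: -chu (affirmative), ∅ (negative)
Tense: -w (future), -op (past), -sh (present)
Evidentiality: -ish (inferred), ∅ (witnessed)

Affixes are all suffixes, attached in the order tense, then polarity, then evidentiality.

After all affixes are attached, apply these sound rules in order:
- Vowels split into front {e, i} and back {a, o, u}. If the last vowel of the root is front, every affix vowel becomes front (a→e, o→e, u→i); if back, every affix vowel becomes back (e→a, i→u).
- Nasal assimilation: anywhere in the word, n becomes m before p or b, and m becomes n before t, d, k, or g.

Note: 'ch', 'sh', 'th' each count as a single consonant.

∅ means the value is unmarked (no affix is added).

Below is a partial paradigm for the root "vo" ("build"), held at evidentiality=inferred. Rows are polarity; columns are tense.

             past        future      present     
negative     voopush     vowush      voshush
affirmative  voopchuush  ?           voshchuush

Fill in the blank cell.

Attach tense future -w → vow.
Attach polarity affirmative -chu → vowchu.
Attach evidentiality inferred -ish → vowchuish.
Apply vowel harmony: vowchuish → vowchuush.
Nasal assimilation: no change.

vowchuush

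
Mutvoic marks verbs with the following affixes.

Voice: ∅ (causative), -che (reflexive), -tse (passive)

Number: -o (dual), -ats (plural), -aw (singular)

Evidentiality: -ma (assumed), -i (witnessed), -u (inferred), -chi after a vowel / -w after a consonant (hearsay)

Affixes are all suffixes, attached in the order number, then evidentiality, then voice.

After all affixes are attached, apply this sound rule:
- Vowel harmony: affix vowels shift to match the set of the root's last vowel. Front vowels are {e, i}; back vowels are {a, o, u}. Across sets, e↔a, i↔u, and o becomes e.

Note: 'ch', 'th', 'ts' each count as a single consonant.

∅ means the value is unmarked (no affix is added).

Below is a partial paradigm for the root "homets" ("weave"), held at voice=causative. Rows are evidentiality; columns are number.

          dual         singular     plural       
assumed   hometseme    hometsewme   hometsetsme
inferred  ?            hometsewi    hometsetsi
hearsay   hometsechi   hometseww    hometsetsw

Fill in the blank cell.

Attach number dual -o → hometso.
Attach evidentiality inferred -u → hometsou.
voice = causative: zero marking, form stays hometsou.
Apply vowel harmony: hometsou → hometsei.

hometsei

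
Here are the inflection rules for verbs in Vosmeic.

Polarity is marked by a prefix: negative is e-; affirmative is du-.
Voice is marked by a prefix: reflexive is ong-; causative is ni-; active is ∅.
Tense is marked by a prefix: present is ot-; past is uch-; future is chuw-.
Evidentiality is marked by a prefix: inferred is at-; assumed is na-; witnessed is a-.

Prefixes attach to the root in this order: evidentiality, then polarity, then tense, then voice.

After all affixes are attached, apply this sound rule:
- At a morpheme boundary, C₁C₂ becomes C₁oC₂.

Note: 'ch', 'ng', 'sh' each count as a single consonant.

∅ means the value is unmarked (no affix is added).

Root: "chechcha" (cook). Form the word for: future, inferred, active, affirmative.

Attach evidentiality inferred at- → atchechcha.
Attach polarity affirmative du- → duatchechcha.
Attach tense future chuw- → chuwduatchechcha.
voice = active: zero marking, form stays chuwduatchechcha.
Apply epenthesis: chuwduatchechcha → chuwoduatochechcha.

chuwoduatochechcha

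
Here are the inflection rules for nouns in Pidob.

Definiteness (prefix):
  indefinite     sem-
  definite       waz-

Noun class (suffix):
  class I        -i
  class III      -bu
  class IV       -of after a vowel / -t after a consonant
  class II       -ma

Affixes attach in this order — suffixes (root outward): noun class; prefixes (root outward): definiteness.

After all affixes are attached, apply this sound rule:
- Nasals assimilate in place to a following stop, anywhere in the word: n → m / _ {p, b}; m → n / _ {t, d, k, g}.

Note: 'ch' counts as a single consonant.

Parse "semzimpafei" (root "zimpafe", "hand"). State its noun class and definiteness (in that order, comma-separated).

class I, indefinite

Segment: sem-zimpafe-i.
noun class: -i → class I.
definiteness: sem- → indefinite.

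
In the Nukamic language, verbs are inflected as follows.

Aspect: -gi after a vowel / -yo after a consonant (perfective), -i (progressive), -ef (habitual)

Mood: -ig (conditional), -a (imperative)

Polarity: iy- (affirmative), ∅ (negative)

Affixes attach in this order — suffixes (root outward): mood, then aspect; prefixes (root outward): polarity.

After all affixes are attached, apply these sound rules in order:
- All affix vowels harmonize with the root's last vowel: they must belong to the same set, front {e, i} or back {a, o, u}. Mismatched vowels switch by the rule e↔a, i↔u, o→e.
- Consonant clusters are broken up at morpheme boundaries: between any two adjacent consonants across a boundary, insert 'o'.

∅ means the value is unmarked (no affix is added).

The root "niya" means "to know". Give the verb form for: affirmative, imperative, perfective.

Attach mood imperative -a → niyaa.
Attach polarity affirmative iy- → iyniyaa.
Attach aspect perfective -gi (after vowel 'a') → iyniyaagi.
Apply vowel harmony: iyniyaagi → uyniyaagu.
Apply epenthesis: uyniyaagu → uyoniyaagu.

uyoniyaagu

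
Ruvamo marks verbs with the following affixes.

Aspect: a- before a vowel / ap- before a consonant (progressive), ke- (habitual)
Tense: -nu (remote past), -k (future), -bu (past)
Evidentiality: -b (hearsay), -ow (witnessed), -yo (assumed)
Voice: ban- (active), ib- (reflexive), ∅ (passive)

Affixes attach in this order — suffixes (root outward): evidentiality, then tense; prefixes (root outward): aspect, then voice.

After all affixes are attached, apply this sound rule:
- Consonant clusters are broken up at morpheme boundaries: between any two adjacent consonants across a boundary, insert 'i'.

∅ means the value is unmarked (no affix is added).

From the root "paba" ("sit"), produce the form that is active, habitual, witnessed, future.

Attach aspect habitual ke- → kepaba.
Attach evidentiality witnessed -ow → kepabaow.
Attach tense future -k → kepabaowk.
Attach voice active ban- → bankepabaowk.
Apply epenthesis: bankepabaowk → banikepabaowik.

banikepabaowik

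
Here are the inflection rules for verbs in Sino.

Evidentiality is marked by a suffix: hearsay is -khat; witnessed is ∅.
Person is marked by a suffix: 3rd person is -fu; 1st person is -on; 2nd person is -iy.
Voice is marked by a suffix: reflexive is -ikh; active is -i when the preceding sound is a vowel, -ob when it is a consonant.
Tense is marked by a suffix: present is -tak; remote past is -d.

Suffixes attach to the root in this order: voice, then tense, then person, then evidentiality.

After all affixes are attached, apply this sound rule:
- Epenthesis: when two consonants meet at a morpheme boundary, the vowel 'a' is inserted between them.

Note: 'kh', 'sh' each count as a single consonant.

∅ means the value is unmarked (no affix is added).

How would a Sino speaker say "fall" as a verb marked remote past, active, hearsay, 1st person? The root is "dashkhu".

Attach voice active -i (after vowel 'u') → dashkhui.
Attach tense remote past -d → dashkhuid.
Attach person 1st person -on → dashkhuidon.
Attach evidentiality hearsay -khat → dashkhuidonkhat.
Apply epenthesis: dashkhuidonkhat → dashkhuidonakhat.

dashkhuidonakhat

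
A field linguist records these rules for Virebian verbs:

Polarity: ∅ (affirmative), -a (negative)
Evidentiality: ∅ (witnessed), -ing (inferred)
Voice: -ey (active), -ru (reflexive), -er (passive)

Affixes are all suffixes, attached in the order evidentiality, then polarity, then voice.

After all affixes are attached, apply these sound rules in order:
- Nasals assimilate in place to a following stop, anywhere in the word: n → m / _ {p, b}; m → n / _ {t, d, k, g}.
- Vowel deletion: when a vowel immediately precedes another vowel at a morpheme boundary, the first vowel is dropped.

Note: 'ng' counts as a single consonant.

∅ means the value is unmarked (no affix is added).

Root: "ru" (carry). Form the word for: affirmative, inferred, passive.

Attach evidentiality inferred -ing → ruing.
polarity = affirmative: zero marking, form stays ruing.
Attach voice passive -er → ruinger.
Nasal assimilation: no change.
Apply vowel deletion: ruinger → ringer.

ringer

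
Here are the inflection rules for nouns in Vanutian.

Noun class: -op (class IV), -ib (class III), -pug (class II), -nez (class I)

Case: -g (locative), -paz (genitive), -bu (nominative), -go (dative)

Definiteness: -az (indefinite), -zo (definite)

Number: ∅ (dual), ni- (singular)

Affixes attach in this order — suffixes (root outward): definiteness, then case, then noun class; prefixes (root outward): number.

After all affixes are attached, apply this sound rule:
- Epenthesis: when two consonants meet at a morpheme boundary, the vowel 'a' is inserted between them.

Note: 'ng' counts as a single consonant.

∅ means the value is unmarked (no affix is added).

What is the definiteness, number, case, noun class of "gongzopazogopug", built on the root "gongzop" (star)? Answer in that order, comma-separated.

Segment: gongzop-zo-go-pug.
definiteness: -zo → definite.
number: ∅ → dual.
case: -go → dative.
noun class: -pug → class II.

definite, dual, dative, class II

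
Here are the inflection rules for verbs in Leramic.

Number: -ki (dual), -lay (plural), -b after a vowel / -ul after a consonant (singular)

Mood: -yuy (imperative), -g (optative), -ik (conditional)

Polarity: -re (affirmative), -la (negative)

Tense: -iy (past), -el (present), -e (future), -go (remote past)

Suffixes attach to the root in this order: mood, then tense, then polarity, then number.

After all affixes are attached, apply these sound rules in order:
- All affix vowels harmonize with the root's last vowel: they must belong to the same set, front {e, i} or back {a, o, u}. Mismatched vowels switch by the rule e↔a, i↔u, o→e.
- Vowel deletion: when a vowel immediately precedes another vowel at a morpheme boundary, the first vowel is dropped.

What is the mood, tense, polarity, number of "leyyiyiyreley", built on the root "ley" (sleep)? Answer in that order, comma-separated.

imperative, past, affirmative, plural

Segment: ley-yuy-iy-re-lay.
mood: -yuy → imperative.
tense: -iy → past.
polarity: -re → affirmative.
number: -lay → plural.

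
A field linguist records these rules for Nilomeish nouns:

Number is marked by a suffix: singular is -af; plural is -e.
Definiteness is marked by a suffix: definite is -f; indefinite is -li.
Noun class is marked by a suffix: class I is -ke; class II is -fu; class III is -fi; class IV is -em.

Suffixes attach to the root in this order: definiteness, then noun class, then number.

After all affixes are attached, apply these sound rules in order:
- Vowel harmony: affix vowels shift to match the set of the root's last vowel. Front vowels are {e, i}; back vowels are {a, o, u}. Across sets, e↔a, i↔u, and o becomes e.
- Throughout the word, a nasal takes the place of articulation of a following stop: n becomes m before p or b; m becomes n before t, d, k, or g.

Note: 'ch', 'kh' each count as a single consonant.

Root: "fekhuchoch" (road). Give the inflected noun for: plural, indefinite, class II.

fekhuchochlufua

Attach definiteness indefinite -li → fekhuchochli.
Attach noun class class II -fu → fekhuchochlifu.
Attach number plural -e → fekhuchochlifue.
Apply vowel harmony: fekhuchochlifue → fekhuchochlufua.
Nasal assimilation: no change.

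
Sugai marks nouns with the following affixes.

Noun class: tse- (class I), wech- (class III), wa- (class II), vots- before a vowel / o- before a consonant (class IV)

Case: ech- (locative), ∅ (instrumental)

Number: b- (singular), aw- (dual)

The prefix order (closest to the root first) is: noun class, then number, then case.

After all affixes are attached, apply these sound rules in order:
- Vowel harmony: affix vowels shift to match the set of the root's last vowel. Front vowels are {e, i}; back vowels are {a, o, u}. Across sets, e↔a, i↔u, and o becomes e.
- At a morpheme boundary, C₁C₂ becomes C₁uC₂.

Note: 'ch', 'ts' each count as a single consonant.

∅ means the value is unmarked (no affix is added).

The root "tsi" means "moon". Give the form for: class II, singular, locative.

echubuwetsi

Attach noun class class II wa- → watsi.
Attach number singular b- → bwatsi.
Attach case locative ech- → echbwatsi.
Apply vowel harmony: echbwatsi → echbwetsi.
Apply epenthesis: echbwetsi → echubuwetsi.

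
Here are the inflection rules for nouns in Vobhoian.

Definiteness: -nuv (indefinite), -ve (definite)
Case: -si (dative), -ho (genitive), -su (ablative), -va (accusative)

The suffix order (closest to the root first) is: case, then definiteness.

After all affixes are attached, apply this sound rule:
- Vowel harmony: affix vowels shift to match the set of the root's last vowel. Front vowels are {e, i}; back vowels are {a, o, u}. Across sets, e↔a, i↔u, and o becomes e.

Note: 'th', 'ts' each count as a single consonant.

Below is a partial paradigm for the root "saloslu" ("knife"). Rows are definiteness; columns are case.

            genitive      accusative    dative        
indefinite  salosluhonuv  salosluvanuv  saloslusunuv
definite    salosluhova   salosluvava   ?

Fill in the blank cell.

Attach case dative -si → saloslusi.
Attach definiteness definite -ve → saloslusive.
Apply vowel harmony: saloslusive → saloslusuva.

saloslusuva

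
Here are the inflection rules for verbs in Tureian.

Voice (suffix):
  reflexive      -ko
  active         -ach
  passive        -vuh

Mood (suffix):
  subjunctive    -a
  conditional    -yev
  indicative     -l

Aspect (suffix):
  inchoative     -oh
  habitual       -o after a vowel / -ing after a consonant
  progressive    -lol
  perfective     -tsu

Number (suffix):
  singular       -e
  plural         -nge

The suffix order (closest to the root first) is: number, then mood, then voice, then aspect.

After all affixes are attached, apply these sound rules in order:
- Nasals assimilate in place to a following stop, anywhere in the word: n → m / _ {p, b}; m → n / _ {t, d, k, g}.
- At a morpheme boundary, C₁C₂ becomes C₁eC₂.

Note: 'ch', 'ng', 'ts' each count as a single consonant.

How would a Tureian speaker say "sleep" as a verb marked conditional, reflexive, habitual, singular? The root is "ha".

Attach number singular -e → hae.
Attach mood conditional -yev → haeyev.
Attach voice reflexive -ko → haeyevko.
Attach aspect habitual -o (after vowel 'o') → haeyevkoo.
Nasal assimilation: no change.
Apply epenthesis: haeyevkoo → haeyevekoo.

haeyevekoo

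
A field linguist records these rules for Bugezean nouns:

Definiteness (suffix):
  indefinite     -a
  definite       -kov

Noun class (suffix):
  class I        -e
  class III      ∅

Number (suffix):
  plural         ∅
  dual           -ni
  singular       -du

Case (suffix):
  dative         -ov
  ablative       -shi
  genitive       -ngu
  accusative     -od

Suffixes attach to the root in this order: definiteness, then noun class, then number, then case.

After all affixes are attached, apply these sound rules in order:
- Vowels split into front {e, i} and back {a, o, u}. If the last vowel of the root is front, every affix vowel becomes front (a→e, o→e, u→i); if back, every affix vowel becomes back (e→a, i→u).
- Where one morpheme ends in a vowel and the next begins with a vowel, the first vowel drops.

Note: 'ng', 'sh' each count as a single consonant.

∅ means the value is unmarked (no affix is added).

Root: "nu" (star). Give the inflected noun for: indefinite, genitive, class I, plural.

Attach definiteness indefinite -a → nua.
Attach noun class class I -e → nuae.
number = plural: zero marking, form stays nuae.
Attach case genitive -ngu → nuaengu.
Apply vowel harmony: nuaengu → nuaangu.
Apply vowel deletion: nuaangu → nangu.

nangu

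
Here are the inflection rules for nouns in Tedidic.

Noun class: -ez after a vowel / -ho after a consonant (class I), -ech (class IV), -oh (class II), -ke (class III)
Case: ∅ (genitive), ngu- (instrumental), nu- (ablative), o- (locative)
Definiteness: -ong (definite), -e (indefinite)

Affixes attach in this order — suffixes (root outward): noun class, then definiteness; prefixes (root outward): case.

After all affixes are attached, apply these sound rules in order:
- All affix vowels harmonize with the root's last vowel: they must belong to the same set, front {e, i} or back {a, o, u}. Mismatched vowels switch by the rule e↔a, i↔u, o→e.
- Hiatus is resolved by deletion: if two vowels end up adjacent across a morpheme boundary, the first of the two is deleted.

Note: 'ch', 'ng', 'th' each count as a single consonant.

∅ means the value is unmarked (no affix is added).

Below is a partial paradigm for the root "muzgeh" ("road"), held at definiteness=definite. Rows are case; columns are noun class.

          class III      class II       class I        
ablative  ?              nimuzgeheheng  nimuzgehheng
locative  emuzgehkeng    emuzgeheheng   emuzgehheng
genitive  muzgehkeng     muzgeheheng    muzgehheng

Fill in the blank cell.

Attach case ablative nu- → numuzgeh.
Attach noun class class III -ke → numuzgehke.
Attach definiteness definite -ong → numuzgehkeong.
Apply vowel harmony: numuzgehkeong → nimuzgehkeeng.
Apply vowel deletion: nimuzgehkeeng → nimuzgehkeng.

nimuzgehkeng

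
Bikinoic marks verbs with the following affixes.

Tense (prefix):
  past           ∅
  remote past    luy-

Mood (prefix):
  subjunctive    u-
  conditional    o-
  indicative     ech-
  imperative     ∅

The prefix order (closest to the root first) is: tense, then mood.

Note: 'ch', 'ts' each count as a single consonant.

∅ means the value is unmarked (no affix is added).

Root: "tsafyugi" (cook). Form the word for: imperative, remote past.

luytsafyugi

Attach tense remote past luy- → luytsafyugi.
mood = imperative: zero marking, form stays luytsafyugi.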